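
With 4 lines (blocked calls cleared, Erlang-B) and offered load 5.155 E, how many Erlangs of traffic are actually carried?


B(4,5.155) = 0.410392 (Erlang-B)
Carried load = a(1 − B) = 5.155·(1 − 0.410392) = 5.155·0.589608 = 3.0394 E

Final: 3.0394 Erlangs


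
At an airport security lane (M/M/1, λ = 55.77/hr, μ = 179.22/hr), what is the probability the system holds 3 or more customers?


ρ = 55.77/179.22 = 0.3112
P(N ≥ n) = ρ^n = 0.3112^3 = 0.030133

Final: 0.030133


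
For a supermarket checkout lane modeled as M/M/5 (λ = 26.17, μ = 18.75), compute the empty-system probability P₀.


a = λ/μ = 26.17/18.75 = 1.3957; ρ = a/c = 0.2791
Σ_{k=0}^{4} a^k/k! (terms k=0..4) = 1.00000 + 1.39573 + 0.97404 + 0.45316 + 0.15812 = 3.98106
Tail: a^5/(5!(1−ρ)) = 5.29678/(120·0.7209) = 0.06123
P₀ = 1/(3.98106 + 0.06123) = 1/4.04229 = 0.247384

Final: 0.247384


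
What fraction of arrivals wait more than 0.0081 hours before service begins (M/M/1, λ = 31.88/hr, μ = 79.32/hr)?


ρ = 31.88/79.32 = 0.4019
P(Wq > t) = ρ·e^{−(μ−λ)t} = 0.4019·e^{−0.3843}
= 0.4019·0.680952 = 0.273686

Final: 0.273686


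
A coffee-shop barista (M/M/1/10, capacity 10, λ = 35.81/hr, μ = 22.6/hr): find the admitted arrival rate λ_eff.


ρ = 1.5845; P_K = (1−ρ)ρ^10/(1−ρ^11) = 0.371240
λ_eff = λ(1 − P_K) = 35.81·(1 − 0.371240) = 35.81·0.628760 = 22.5159 /hr

Final: 22.5159 /hr


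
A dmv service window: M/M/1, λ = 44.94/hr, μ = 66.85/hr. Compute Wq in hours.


ρ = 44.94/66.85 = 0.6723
Wq = ρ/(μ−λ) = 0.6723/(66.85 − 44.94) = 0.6723/21.91 = 0.03068 hr

Final: 0.03068 hr


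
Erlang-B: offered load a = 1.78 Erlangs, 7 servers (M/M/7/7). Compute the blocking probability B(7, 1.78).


B(c,a) = (a^c/c!) / Σ_{k=0}^{c} a^k/k!
a^7/7! = 0.011233
Σ terms (k=0..7): 1.00000 + 1.78000 + 1.58420 + 0.93996 + 0.41828 + 0.14891 + 0.04418 + 0.01123 = 5.926758
B = 0.011233/5.926758 = 0.001895

Final: 0.001895


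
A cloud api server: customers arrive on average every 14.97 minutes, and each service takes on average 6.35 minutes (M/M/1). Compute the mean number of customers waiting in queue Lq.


λ = 60/14.97 = 4.0080 /hr
μ = 60/6.35 = 9.4488 /hr
ρ = λ/μ = 4.0080/9.4488 = 0.4242
Lq = ρ²/(1−ρ) = 0.1799/0.5758 = 0.3125

Final: 0.3125


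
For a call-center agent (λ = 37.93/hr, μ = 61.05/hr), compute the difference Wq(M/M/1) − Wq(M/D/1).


ρ = 37.93/61.05 = 0.6213
Wq(M/M/1) = ρ/(μ−λ) = 0.6213/23.12 = 0.02687 hr
Wq(M/D/1) = ρ/(2(μ−λ)) = 0.01344 hr
Savings = 0.02687 − 0.01344 = 0.01344 hr

Final: 0.01344 hr


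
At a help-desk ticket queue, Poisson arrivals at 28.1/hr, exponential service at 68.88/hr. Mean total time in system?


W = 1/(μ−λ) = 1/(68.88 − 28.1) = 1/40.78 = 0.02452 hr

Final: 0.02452 hr


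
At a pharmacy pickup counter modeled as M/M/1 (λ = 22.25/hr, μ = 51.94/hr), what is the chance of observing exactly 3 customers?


ρ = 22.25/51.94 = 0.4284
P_n = (1−ρ)·ρ^n = (1 − 0.4284)·0.4284^3 = 0.5716·0.078611 = 0.044936

Final: 0.044936


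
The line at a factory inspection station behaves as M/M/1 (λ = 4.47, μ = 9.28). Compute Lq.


ρ = 4.47/9.28 = 0.4817
Lq = ρ²/(1−ρ) = 0.2320/0.5183 = 0.4476

Final: 0.4476


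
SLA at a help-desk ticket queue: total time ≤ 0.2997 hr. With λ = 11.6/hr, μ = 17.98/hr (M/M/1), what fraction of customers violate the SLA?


W ~ Exponential(μ−λ) for M/M/1.
μ − λ = 17.98 − 11.6 = 6.3800
P(W > t) = e^{−(μ−λ)t} = e^{−1.9121} = 0.147772

Final: 0.147772


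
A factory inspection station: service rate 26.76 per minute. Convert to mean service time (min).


Mean service time = 1/μ = 1/26.76 minute = 0.03737 minute
In minutes: 0.03737 × 1 = 0.03737 min

Final: 0.03737 min


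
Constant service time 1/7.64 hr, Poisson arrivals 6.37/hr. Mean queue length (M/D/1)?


ρ = 6.37/7.64 = 0.8338
M/D/1: Lq = ρ²/(2(1−ρ)) = 0.6952/(2·0.1662) = 2.09099

Final: 2.09099


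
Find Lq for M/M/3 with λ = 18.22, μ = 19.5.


a = λ/μ = 0.9344; ρ = a/3 = 0.3115
P₀ = 0.389359
Lq = P₀·a^c·ρ / (c!·(1−ρ)²) = 0.389359·0.81572·0.3115/(6·0.47410)
= 0.03477

Final: 0.03477


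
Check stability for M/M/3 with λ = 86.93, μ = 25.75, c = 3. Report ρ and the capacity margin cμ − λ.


Total capacity cμ = 3·25.75 = 77.25/hr
ρ = λ/(cμ) = 86.93/77.25 = 1.1253
Stable ⇔ ρ < 1: NO
Spare capacity = cμ − λ = 77.25 − 86.93 = -9.68/hr

Final: ρ = 1.1253; unstable; margin = -9.68/hr


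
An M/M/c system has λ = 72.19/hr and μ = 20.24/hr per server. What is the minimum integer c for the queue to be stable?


Stability requires cμ > λ ⇔ c > λ/μ.
λ/μ = 72.19/20.24 = 3.5667
Minimum integer c = ⌊3.5667⌋ + 1 = 4
Check: 4·20.24 = 80.96 > 72.19, while 3·20.24 = 60.72 ≤ 72.19

Final: 4 servers


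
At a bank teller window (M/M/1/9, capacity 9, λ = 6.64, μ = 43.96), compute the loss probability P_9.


ρ = λ/μ = 6.64/43.96 = 0.1510
P_K = (1−ρ)ρ^K/(1−ρ^(K+1)) = (0.8490·0.00000004093)/(1 − 0.000000006182)
= 0.00000003474/1.000000 = 0.00000003474

Final: 0.00000003474


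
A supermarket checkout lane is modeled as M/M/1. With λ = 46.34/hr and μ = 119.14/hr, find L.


ρ = λ/μ = 46.34/119.14 = 0.3890
L = ρ/(1−ρ) = 0.3890/(1 − 0.3890) = 0.3890/0.6110 = 0.6365

Final: 0.6365


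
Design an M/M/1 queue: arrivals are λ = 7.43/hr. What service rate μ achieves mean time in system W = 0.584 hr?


W = 1/(μ−λ) ⇒ μ − λ = 1/W = 1/0.584 = 1.7123
μ = λ + 1/W = 7.43 + 1.7123 = 9.1423 per hr

Final: 9.1423 /hr


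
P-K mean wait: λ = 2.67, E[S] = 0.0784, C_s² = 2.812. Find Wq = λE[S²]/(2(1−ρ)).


ρ = λ·E[S] = 2.67·0.0784 = 0.2093
E[S²] = E[S]²(1+C_s²) = 0.0784²·(1+2.812) = 0.023431
Wq = λ·E[S²]/(2(1−ρ)) = 2.67·0.023431/(2·0.7907) = 0.03956 hr

Final: 0.03956 hr


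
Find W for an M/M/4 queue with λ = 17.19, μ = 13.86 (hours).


a = 1.2403; ρ = 0.3101; P₀ = 0.288164
Lq = P₀·a^c·ρ/(c!(1−ρ)²) = 0.01851
Wq = Lq/λ = 0.01851/17.19 = 0.001077 hr
W = Wq + 1/μ = 0.001077 + 0.07215 = 0.07323 hr

Final: 0.07323 hr


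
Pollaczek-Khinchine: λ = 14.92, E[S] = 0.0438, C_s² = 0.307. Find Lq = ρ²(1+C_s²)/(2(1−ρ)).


ρ = λ·E[S] = 14.92·0.0438 = 0.6535
Lq = ρ²(1+C_s²)/(2(1−ρ)) = 0.4271·(1+0.307)/(2·0.3465)
= 0.4271·1.3070/0.6930 = 0.80542

Final: 0.80542


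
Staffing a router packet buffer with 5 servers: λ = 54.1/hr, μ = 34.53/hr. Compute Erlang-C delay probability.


a = λ/μ = 1.5668; ρ = a/5 = 0.3134
P₀ = 0.208301 (from M/M/c formula)
C(c,a) = [a^c/(c!(1−ρ))]·P₀ = [9.44068/(120·0.6866)]·0.208301
= 0.11457·0.208301 = 0.023866

Final: 0.023866


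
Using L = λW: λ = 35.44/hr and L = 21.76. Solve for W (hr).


W = L/λ = 21.76/35.44 = 0.6140 hr

Final: 0.6140 hr


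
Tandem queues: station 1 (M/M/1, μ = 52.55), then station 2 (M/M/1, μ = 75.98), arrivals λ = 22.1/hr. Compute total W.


Each node sees arrival rate λ = 22.1/hr (tandem ⇒ throughput preserved).
W₁ = 1/(μ₁−λ) = 1/(52.55−22.1) = 0.03284 hr
W₂ = 1/(μ₂−λ) = 1/(75.98−22.1) = 0.01856 hr
W_total = W₁ + W₂ = 0.03284 + 0.01856 = 0.05140 hr

Final: 0.05140 hr


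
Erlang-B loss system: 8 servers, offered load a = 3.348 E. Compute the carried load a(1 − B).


B(8,3.348) = 0.013869 (Erlang-B)
Carried load = a(1 − B) = 3.348·(1 − 0.013869) = 3.348·0.986131 = 3.3016 E

Final: 3.3016 Erlangs


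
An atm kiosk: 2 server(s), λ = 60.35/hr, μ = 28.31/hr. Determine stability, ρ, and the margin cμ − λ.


Total capacity cμ = 2·28.31 = 56.62/hr
ρ = λ/(cμ) = 60.35/56.62 = 1.0659
Stable ⇔ ρ < 1: NO
Spare capacity = cμ − λ = 56.62 − 60.35 = -3.73/hr

Final: ρ = 1.0659; unstable; margin = -3.73/hr


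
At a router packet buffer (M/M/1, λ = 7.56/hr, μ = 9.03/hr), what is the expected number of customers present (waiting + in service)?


ρ = λ/μ = 7.56/9.03 = 0.8372
L = ρ/(1−ρ) = 0.8372/(1 − 0.8372) = 0.8372/0.1628 = 5.1429

Final: 5.1429


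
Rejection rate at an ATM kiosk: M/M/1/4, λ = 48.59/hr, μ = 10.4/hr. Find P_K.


ρ = λ/μ = 48.59/10.4 = 4.6721
P_K = (1−ρ)ρ^K/(1−ρ^(K+1)) = (-3.6721·476.490492)/(1 − 2226.218558)
= -1749.728066/-2225.218558 = 0.786317

Final: 0.786317


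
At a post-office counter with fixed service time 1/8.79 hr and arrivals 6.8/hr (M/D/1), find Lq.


ρ = 6.8/8.79 = 0.7736
M/D/1: Lq = ρ²/(2(1−ρ)) = 0.5985/(2·0.2264) = 1.32174

Final: 1.32174


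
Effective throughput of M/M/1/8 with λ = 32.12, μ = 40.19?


ρ = 0.7992; P_K = (1−ρ)ρ^8/(1−ρ^9) = 0.038548
λ_eff = λ(1 − P_K) = 32.12·(1 − 0.038548) = 32.12·0.961452 = 30.8818 /hr

Final: 30.8818 /hr


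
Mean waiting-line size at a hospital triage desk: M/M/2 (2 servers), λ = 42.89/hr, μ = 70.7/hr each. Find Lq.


a = λ/μ = 0.6066; ρ = a/2 = 0.3033
P₀ = 0.534538
Lq = P₀·a^c·ρ / (c!·(1−ρ)²) = 0.534538·0.36802·0.3033/(2·0.48536)
= 0.06147

Final: 0.06147


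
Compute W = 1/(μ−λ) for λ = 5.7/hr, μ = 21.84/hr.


W = 1/(μ−λ) = 1/(21.84 − 5.7) = 1/16.14 = 0.06196 hr

Final: 0.06196 hr


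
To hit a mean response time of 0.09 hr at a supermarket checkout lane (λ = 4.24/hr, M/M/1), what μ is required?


W = 1/(μ−λ) ⇒ μ − λ = 1/W = 1/0.09 = 11.1111
μ = λ + 1/W = 4.24 + 11.1111 = 15.3511 per hr

Final: 15.3511 /hr


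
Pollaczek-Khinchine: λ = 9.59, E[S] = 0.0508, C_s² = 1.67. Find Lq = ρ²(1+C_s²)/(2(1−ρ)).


ρ = λ·E[S] = 9.59·0.0508 = 0.4872
Lq = ρ²(1+C_s²)/(2(1−ρ)) = 0.2373·(1+1.67)/(2·0.5128)
= 0.2373·2.6700/1.0257 = 0.61784

Final: 0.61784


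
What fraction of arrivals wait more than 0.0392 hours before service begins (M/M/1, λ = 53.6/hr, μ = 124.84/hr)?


ρ = 53.6/124.84 = 0.4293
P(Wq > t) = ρ·e^{−(μ−λ)t} = 0.4293·e^{−2.7926}
= 0.4293·0.061261 = 0.026302

Final: 0.026302


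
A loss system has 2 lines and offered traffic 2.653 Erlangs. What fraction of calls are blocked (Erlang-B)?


B(c,a) = (a^c/c!) / Σ_{k=0}^{c} a^k/k!
a^2/2! = 3.519204
Σ terms (k=0..2): 1.00000 + 2.65300 + 3.51920 = 7.172204
B = 3.519204/7.172204 = 0.490673

Final: 0.490673


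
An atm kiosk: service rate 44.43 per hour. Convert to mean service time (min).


Mean service time = 1/μ = 1/44.43 hour = 0.02251 hour
In minutes: 0.02251 × 60 = 1.3504 min

Final: 1.3504 min


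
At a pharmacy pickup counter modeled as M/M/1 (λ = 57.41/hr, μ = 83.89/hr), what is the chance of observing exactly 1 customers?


ρ = 57.41/83.89 = 0.6843
P_n = (1−ρ)·ρ^n = (1 − 0.6843)·0.6843^1 = 0.3157·0.684349 = 0.216016

Final: 0.216016


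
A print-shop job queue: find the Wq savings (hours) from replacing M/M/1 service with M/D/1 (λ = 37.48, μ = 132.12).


ρ = 37.48/132.12 = 0.2837
Wq(M/M/1) = ρ/(μ−λ) = 0.2837/94.64 = 0.002997 hr
Wq(M/D/1) = ρ/(2(μ−λ)) = 0.001499 hr
Savings = 0.002997 − 0.001499 = 0.001499 hr

Final: 0.001499 hr


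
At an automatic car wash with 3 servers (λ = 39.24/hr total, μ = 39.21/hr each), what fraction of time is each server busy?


ρ = λ/(cμ) = 39.24/(3·39.21) = 39.24/117.63 = 0.3336

Final: 0.3336


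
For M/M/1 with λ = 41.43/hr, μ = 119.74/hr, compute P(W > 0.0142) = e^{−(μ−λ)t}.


W ~ Exponential(μ−λ) for M/M/1.
μ − λ = 119.74 − 41.43 = 78.3100
P(W > t) = e^{−(μ−λ)t} = e^{−1.1120} = 0.328900

Final: 0.328900


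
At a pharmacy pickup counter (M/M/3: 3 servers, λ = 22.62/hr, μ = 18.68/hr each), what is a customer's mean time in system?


a = 1.2109; ρ = 0.4036; P₀ = 0.290671
Lq = P₀·a^c·ρ/(c!(1−ρ)²) = 0.09763
Wq = Lq/λ = 0.09763/22.62 = 0.004316 hr
W = Wq + 1/μ = 0.004316 + 0.05353 = 0.05785 hr

Final: 0.05785 hr


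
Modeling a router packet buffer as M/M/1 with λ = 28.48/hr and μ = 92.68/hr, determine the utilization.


ρ = λ/μ = 28.48/92.68 = 0.3073

Final: 0.3073


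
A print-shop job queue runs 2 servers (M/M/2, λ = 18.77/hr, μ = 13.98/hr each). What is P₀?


a = λ/μ = 18.77/13.98 = 1.3426; ρ = a/c = 0.6713
Σ_{k=0}^{1} a^k/k! (terms k=0..1) = 1.00000 + 1.34263 = 2.34263
Tail: a^2/(2!(1−ρ)) = 1.80266/(2·0.3287) = 2.74224
P₀ = 1/(2.34263 + 2.74224) = 1/5.08487 = 0.196662

Final: 0.196662


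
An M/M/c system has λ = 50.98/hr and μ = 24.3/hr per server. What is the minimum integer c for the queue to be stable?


Stability requires cμ > λ ⇔ c > λ/μ.
λ/μ = 50.98/24.3 = 2.0979
Minimum integer c = ⌊2.0979⌋ + 1 = 3
Check: 3·24.3 = 72.90 > 50.98, while 2·24.3 = 48.60 ≤ 50.98

Final: 3 servers


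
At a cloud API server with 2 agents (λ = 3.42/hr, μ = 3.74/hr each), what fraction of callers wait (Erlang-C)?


a = λ/μ = 0.9144; ρ = a/2 = 0.4572
P₀ = 0.372477 (from M/M/c formula)
C(c,a) = [a^c/(c!(1−ρ))]·P₀ = [0.83620/(2·0.5428)]·0.372477
= 0.77029·0.372477 = 0.286916

Final: 0.286916


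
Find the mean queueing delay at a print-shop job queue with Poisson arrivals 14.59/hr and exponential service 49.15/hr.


ρ = 14.59/49.15 = 0.2968
Wq = ρ/(μ−λ) = 0.2968/(49.15 − 14.59) = 0.2968/34.56 = 0.008589 hr

Final: 0.008589 hr


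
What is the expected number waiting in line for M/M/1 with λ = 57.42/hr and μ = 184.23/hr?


ρ = 57.42/184.23 = 0.3117
Lq = ρ²/(1−ρ) = 0.09714/0.6883 = 0.1411

Final: 0.1411


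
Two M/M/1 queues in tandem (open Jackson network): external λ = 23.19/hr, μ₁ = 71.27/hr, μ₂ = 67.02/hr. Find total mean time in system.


Each node sees arrival rate λ = 23.19/hr (tandem ⇒ throughput preserved).
W₁ = 1/(μ₁−λ) = 1/(71.27−23.19) = 0.02080 hr
W₂ = 1/(μ₂−λ) = 1/(67.02−23.19) = 0.02282 hr
W_total = W₁ + W₂ = 0.02080 + 0.02282 = 0.04361 hr

Final: 0.04361 hr


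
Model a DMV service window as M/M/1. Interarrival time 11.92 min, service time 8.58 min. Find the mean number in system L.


λ = 60/11.92 = 5.0336 /hr
μ = 60/8.58 = 6.9930 /hr
ρ = λ/μ = 5.0336/6.9930 = 0.7198
L = ρ/(1−ρ) = 0.7198/0.2802 = 2.5689

Final: 2.5689


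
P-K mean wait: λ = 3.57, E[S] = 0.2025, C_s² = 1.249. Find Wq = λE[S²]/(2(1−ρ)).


ρ = λ·E[S] = 3.57·0.2025 = 0.7229
E[S²] = E[S]²(1+C_s²) = 0.2025²·(1+1.249) = 0.092223
Wq = λ·E[S²]/(2(1−ρ)) = 3.57·0.092223/(2·0.2771) = 0.59413 hr

Final: 0.59413 hr


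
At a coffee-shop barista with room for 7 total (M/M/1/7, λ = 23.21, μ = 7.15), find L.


ρ = 23.21/7.15 = 3.2462
L = ρ[1 − (K+1)ρ^K + Kρ^(K+1)] / [(1−ρ)(1−ρ^(K+1))]
Numerator: 3.2462·(1 − 8·3798.251260 + 7·12329.707936) = 181534.484541
Denominator: (-2.2462)·(-12328.707936) = 27692.174749
L = 181534.484541/27692.174749 = 6.5554

Final: 6.5554


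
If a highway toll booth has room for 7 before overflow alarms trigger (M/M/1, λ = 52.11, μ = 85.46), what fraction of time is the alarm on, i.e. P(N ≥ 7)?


ρ = 52.11/85.46 = 0.6098
P(N ≥ n) = ρ^n = 0.6098^7 = 0.031341

Final: 0.031341


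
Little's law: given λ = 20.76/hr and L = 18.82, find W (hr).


W = L/λ = 18.82/20.76 = 0.9066 hr

Final: 0.9066 hr


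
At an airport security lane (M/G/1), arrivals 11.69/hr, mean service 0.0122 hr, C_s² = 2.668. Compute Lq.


ρ = λ·E[S] = 11.69·0.0122 = 0.1426
Lq = ρ²(1+C_s²)/(2(1−ρ)) = 0.02034·(1+2.668)/(2·0.8574)
= 0.02034·3.6680/1.7148 = 0.04351

Final: 0.04351


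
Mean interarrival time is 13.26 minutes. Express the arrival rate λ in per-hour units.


λ = 1/(interarrival time) in consistent units.
1 hour = 60 min, so λ = 60/13.26 = 4.5249 per hour

Final: 4.5249 /hr


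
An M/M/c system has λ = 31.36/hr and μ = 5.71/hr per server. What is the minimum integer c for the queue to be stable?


Stability requires cμ > λ ⇔ c > λ/μ.
λ/μ = 31.36/5.71 = 5.4921
Minimum integer c = ⌊5.4921⌋ + 1 = 6
Check: 6·5.71 = 34.26 > 31.36, while 5·5.71 = 28.55 ≤ 31.36

Final: 6 servers


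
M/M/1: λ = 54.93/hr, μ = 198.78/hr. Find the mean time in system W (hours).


W = 1/(μ−λ) = 1/(198.78 − 54.93) = 1/143.85 = 0.006952 hr

Final: 0.006952 hr


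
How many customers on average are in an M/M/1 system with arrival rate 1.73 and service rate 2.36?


ρ = λ/μ = 1.73/2.36 = 0.7331
L = ρ/(1−ρ) = 0.7331/(1 − 0.7331) = 0.7331/0.2669 = 2.7460

Final: 2.7460


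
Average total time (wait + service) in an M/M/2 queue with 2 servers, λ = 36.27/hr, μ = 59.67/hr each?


a = 0.6078; ρ = 0.3039; P₀ = 0.533835
Lq = P₀·a^c·ρ/(c!(1−ρ)²) = 0.06186
Wq = Lq/λ = 0.06186/36.27 = 0.001706 hr
W = Wq + 1/μ = 0.001706 + 0.01676 = 0.01846 hr

Final: 0.01846 hr


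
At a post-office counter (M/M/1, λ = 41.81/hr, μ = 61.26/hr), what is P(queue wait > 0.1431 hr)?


ρ = 41.81/61.26 = 0.6825
P(Wq > t) = ρ·e^{−(μ−λ)t} = 0.6825·e^{−2.7833}
= 0.6825·0.061834 = 0.042202

Final: 0.042202


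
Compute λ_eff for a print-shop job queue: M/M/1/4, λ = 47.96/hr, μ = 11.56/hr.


ρ = 4.1488; P_K = (1−ρ)ρ^4/(1−ρ^5) = 0.759584
λ_eff = λ(1 − P_K) = 47.96·(1 − 0.759584) = 47.96·0.240416 = 11.5304 /hr

Final: 11.5304 /hr


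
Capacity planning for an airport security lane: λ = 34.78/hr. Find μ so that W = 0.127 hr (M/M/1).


W = 1/(μ−λ) ⇒ μ − λ = 1/W = 1/0.127 = 7.8740
μ = λ + 1/W = 34.78 + 7.8740 = 42.6540 per hr

Final: 42.6540 /hr


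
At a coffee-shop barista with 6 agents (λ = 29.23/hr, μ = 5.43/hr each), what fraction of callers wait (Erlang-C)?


a = λ/μ = 5.3831; ρ = a/6 = 0.8972
P₀ = 0.002231 (from M/M/c formula)
C(c,a) = [a^c/(c!(1−ρ))]·P₀ = [24331.78188/(720·0.1028)]·0.002231
= 328.66064·0.002231 = 0.733316

Final: 0.733316


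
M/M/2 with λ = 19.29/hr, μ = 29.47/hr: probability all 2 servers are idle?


a = λ/μ = 19.29/29.47 = 0.6546; ρ = a/c = 0.3273
Σ_{k=0}^{1} a^k/k! (terms k=0..1) = 1.00000 + 0.65456 = 1.65456
Tail: a^2/(2!(1−ρ)) = 0.42845/(2·0.6727) = 0.31845
P₀ = 1/(1.65456 + 0.31845) = 1/1.97301 = 0.506839

Final: 0.506839


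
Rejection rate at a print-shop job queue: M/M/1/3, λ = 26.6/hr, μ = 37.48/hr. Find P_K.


ρ = λ/μ = 26.6/37.48 = 0.7097
P_K = (1−ρ)ρ^K/(1−ρ^(K+1)) = (0.2903·0.357475)/(1 − 0.253705)
= 0.103771/0.746295 = 0.139048

Final: 0.139048


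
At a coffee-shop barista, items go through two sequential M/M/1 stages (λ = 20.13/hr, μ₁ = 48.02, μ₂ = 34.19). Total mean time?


Each node sees arrival rate λ = 20.13/hr (tandem ⇒ throughput preserved).
W₁ = 1/(μ₁−λ) = 1/(48.02−20.13) = 0.03586 hr
W₂ = 1/(μ₂−λ) = 1/(34.19−20.13) = 0.07112 hr
W_total = W₁ + W₂ = 0.03586 + 0.07112 = 0.10698 hr

Final: 0.10698 hr


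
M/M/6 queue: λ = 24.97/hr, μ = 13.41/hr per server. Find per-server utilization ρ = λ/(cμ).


ρ = λ/(cμ) = 24.97/(6·13.41) = 24.97/80.46 = 0.3103

Final: 0.3103


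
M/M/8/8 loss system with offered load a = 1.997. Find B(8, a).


B(c,a) = (a^c/c!) / Σ_{k=0}^{c} a^k/k!
a^8/8! = 0.006273
Σ terms (k=0..8): 1.00000 + 1.99700 + 1.99400 + 1.32734 + 0.66268 + 0.26467 + 0.08809 + 0.02513 + 0.006273 = 7.365192
B = 0.006273/7.365192 = 0.0008518

Final: 0.0008518


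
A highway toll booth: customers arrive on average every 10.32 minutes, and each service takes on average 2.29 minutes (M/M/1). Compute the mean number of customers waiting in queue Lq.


λ = 60/10.32 = 5.8140 /hr
μ = 60/2.29 = 26.2009 /hr
ρ = λ/μ = 5.8140/26.2009 = 0.2219
Lq = ρ²/(1−ρ) = 0.04924/0.7781 = 0.06328

Final: 0.06328


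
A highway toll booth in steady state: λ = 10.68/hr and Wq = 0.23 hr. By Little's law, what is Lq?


Lq = λWq = 10.68·0.23 = 2.4564

Final: 2.4564


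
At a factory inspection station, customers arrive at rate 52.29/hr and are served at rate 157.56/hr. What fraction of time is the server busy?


ρ = λ/μ = 52.29/157.56 = 0.3319

Final: 0.3319


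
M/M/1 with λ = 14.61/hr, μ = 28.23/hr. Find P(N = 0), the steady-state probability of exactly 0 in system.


ρ = 14.61/28.23 = 0.5175
P_n = (1−ρ)·ρ^n = (1 − 0.5175)·0.5175^0 = 0.4825·1.000000 = 0.482465

Final: 0.482465


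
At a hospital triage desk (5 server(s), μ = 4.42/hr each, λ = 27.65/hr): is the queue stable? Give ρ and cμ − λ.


Total capacity cμ = 5·4.42 = 22.10/hr
ρ = λ/(cμ) = 27.65/22.10 = 1.2511
Stable ⇔ ρ < 1: NO
Spare capacity = cμ − λ = 22.10 − 27.65 = -5.55/hr

Final: ρ = 1.2511; unstable; margin = -5.55/hr


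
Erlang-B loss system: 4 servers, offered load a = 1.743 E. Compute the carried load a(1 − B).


B(4,1.743) = 0.069554 (Erlang-B)
Carried load = a(1 − B) = 1.743·(1 − 0.069554) = 1.743·0.930446 = 1.6218 E

Final: 1.6218 Erlangs


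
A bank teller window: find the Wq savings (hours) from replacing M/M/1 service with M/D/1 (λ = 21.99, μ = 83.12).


ρ = 21.99/83.12 = 0.2646
Wq(M/M/1) = ρ/(μ−λ) = 0.2646/61.13 = 0.004328 hr
Wq(M/D/1) = ρ/(2(μ−λ)) = 0.002164 hr
Savings = 0.004328 − 0.002164 = 0.002164 hr

Final: 0.002164 hr


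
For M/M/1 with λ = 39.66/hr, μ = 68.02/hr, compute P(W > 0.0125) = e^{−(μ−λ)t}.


W ~ Exponential(μ−λ) for M/M/1.
μ − λ = 68.02 − 39.66 = 28.3600
P(W > t) = e^{−(μ−λ)t} = e^{−0.3545} = 0.701524

Final: 0.701524


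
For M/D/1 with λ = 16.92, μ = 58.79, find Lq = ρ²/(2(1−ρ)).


ρ = 16.92/58.79 = 0.2878
M/D/1: Lq = ρ²/(2(1−ρ)) = 0.08283/(2·0.7122) = 0.05815

Final: 0.05815


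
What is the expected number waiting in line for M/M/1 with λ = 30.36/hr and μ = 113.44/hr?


ρ = 30.36/113.44 = 0.2676
Lq = ρ²/(1−ρ) = 0.07163/0.7324 = 0.09780

Final: 0.09780


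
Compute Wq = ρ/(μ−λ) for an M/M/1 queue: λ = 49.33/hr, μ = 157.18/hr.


ρ = 49.33/157.18 = 0.3138
Wq = ρ/(μ−λ) = 0.3138/(157.18 − 49.33) = 0.3138/107.85 = 0.002910 hr

Final: 0.002910 hr


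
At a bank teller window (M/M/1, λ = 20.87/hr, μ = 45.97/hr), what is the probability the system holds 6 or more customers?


ρ = 20.87/45.97 = 0.4540
P(N ≥ n) = ρ^n = 0.4540^6 = 0.008756

Final: 0.008756


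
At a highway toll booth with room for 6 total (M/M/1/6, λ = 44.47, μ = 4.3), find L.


ρ = 44.47/4.3 = 10.3419
L = ρ[1 − (K+1)ρ^K + Kρ^(K+1)] / [(1−ρ)(1−ρ^(K+1))]
Numerator: 10.3419·(1 − 7·1223466.389783 + 6·12652918.686898) = 696557896.751759
Denominator: (-9.3419)·(-12652917.686898) = 118201791.507606
L = 696557896.751759/118201791.507606 = 5.8930

Final: 5.8930


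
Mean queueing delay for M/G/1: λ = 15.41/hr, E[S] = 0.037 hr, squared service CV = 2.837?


ρ = λ·E[S] = 15.41·0.037 = 0.5702
E[S²] = E[S]²(1+C_s²) = 0.037²·(1+2.837) = 0.005253
Wq = λ·E[S²]/(2(1−ρ)) = 15.41·0.005253/(2·0.4298) = 0.09416 hr

Final: 0.09416 hr


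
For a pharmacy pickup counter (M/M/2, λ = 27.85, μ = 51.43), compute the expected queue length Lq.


a = λ/μ = 0.5415; ρ = a/2 = 0.2708
P₀ = 0.573866
Lq = P₀·a^c·ρ / (c!·(1−ρ)²) = 0.573866·0.29324·0.2708/(2·0.53180)
= 0.04284

Final: 0.04284


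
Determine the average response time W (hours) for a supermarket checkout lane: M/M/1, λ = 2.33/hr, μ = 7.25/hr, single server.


W = 1/(μ−λ) = 1/(7.25 − 2.33) = 1/4.92 = 0.2033 hr

Final: 0.2033 hr


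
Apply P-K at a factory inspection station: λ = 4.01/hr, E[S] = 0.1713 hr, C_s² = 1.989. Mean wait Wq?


ρ = λ·E[S] = 4.01·0.1713 = 0.6869
E[S²] = E[S]²(1+C_s²) = 0.1713²·(1+1.989) = 0.087708
Wq = λ·E[S²]/(2(1−ρ)) = 4.01·0.087708/(2·0.3131) = 0.56168 hr

Final: 0.56168 hr


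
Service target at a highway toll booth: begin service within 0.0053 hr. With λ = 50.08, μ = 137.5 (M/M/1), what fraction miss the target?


ρ = 50.08/137.5 = 0.3642
P(Wq > t) = ρ·e^{−(μ−λ)t} = 0.3642·e^{−0.4633}
= 0.3642·0.629187 = 0.229162

Final: 0.229162


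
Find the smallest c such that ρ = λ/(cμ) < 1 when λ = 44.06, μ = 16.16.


Stability requires cμ > λ ⇔ c > λ/μ.
λ/μ = 44.06/16.16 = 2.7265
Minimum integer c = ⌊2.7265⌋ + 1 = 3
Check: 3·16.16 = 48.48 > 44.06, while 2·16.16 = 32.32 ≤ 44.06

Final: 3 servers


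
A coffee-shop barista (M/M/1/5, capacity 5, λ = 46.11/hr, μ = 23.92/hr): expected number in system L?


ρ = 46.11/23.92 = 1.9277
L = ρ[1 − (K+1)ρ^K + Kρ^(K+1)] / [(1−ρ)(1−ρ^(K+1))]
Numerator: 1.9277·(1 − 6·26.617651 + 5·51.310197) = 188.613563
Denominator: (-0.9277)·(-50.310197) = 46.671541
L = 188.613563/46.671541 = 4.0413

Final: 4.0413


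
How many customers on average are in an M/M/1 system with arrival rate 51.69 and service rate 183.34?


ρ = λ/μ = 51.69/183.34 = 0.2819
L = ρ/(1−ρ) = 0.2819/(1 − 0.2819) = 0.2819/0.7181 = 0.3926

Final: 0.3926


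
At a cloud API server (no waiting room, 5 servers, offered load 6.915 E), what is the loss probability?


B(c,a) = (a^c/c!) / Σ_{k=0}^{c} a^k/k!
a^5/5! = 131.758814
Σ terms (k=0..5): 1.00000 + 6.91500 + 23.90861 + 55.10935 + 95.27029 + 131.75881 = 313.962070
B = 131.758814/313.962070 = 0.419665

Final: 0.419665


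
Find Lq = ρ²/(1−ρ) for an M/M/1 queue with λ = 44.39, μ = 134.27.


ρ = 44.39/134.27 = 0.3306
Lq = ρ²/(1−ρ) = 0.1093/0.6694 = 0.1633

Final: 0.1633


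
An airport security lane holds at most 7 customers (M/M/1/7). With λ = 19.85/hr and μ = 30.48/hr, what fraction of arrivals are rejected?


ρ = λ/μ = 19.85/30.48 = 0.6512
P_K = (1−ρ)ρ^K/(1−ρ^(K+1)) = (0.3488·0.049684)/(1 − 0.032357)
= 0.017328/0.967643 = 0.017907

Final: 0.017907


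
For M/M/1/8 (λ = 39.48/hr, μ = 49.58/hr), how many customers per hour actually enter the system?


ρ = 0.7963; P_K = (1−ρ)ρ^8/(1−ρ^9) = 0.037794
λ_eff = λ(1 − P_K) = 39.48·(1 − 0.037794) = 39.48·0.962206 = 37.9879 /hr

Final: 37.9879 /hr


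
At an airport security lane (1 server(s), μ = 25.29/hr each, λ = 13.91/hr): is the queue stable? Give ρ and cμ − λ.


Total capacity cμ = 1·25.29 = 25.29/hr
ρ = λ/(cμ) = 13.91/25.29 = 0.5500
Stable ⇔ ρ < 1: YES
Spare capacity = cμ − λ = 25.29 − 13.91 = 11.38/hr

Final: ρ = 0.5500; stable; margin = 11.38/hr


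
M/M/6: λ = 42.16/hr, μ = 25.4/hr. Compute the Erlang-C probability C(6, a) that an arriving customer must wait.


a = λ/μ = 1.6598; ρ = a/6 = 0.2766
P₀ = 0.190079 (from M/M/c formula)
C(c,a) = [a^c/(c!(1−ρ))]·P₀ = [20.91228/(720·0.7234)]·0.190079
= 0.04015·0.190079 = 0.007632

Final: 0.007632


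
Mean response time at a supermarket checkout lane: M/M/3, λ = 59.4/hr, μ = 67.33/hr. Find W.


a = 0.8822; ρ = 0.2941; P₀ = 0.410932
Lq = P₀·a^c·ρ/(c!(1−ρ)²) = 0.02775
Wq = Lq/λ = 0.02775/59.4 = 0.0004672 hr
W = Wq + 1/μ = 0.0004672 + 0.01485 = 0.01532 hr

Final: 0.01532 hr


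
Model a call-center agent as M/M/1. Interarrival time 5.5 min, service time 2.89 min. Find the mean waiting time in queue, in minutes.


λ = 60/5.5 = 10.9091 /hr
μ = 60/2.89 = 20.7612 /hr
ρ = λ/μ = 10.9091/20.7612 = 0.5255
Wq = ρ/(μ−λ) = 0.5255/(20.7612−10.9091) = 0.05333 hr
In minutes: 0.05333·60 = 3.200 min

Final: 3.200 min


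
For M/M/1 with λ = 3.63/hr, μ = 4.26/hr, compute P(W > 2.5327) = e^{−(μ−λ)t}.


W ~ Exponential(μ−λ) for M/M/1.
μ − λ = 4.26 − 3.63 = 0.6300
P(W > t) = e^{−(μ−λ)t} = e^{−1.5956} = 0.202787

Final: 0.202787


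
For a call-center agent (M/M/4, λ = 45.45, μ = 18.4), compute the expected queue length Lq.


a = λ/μ = 2.4701; ρ = a/4 = 0.6175
P₀ = 0.076404
Lq = P₀·a^c·ρ / (c!·(1−ρ)²) = 0.076404·37.22753·0.6175/(24·0.14629)
= 0.50029

Final: 0.50029


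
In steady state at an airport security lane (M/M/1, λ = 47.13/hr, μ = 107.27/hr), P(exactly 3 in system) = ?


ρ = 47.13/107.27 = 0.4394
P_n = (1−ρ)·ρ^n = (1 − 0.4394)·0.4394^3 = 0.5606·0.084812 = 0.047549

Final: 0.047549


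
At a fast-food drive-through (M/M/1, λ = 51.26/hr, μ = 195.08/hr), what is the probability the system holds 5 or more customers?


ρ = 51.26/195.08 = 0.2628
P(N ≥ n) = ρ^n = 0.2628^5 = 0.001253

Final: 0.001253


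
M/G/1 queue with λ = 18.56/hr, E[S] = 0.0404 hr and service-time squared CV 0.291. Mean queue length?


ρ = λ·E[S] = 18.56·0.0404 = 0.7498
Lq = ρ²(1+C_s²)/(2(1−ρ)) = 0.5622·(1+0.291)/(2·0.2502)
= 0.5622·1.2910/0.5004 = 1.45067

Final: 1.45067


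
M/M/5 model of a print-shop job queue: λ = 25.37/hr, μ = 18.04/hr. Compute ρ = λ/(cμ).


ρ = λ/(cμ) = 25.37/(5·18.04) = 25.37/90.20 = 0.2813

Final: 0.2813


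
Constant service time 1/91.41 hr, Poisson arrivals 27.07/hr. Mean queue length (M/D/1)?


ρ = 27.07/91.41 = 0.2961
M/D/1: Lq = ρ²/(2(1−ρ)) = 0.08770/(2·0.7039) = 0.06230

Final: 0.06230


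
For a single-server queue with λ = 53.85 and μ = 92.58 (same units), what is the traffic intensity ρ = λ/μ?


ρ = λ/μ = 53.85/92.58 = 0.5817

Final: 0.5817


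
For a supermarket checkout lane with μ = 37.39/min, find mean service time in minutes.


Mean service time = 1/μ = 1/37.39 minute = 0.02675 minute
In minutes: 0.02675 × 1 = 0.02675 min

Final: 0.02675 min


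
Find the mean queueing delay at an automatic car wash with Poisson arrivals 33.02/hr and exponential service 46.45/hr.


ρ = 33.02/46.45 = 0.7109
Wq = ρ/(μ−λ) = 0.7109/(46.45 − 33.02) = 0.7109/13.43 = 0.05293 hr

Final: 0.05293 hr


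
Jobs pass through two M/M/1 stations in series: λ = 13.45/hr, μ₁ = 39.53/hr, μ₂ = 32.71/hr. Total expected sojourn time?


Each node sees arrival rate λ = 13.45/hr (tandem ⇒ throughput preserved).
W₁ = 1/(μ₁−λ) = 1/(39.53−13.45) = 0.03834 hr
W₂ = 1/(μ₂−λ) = 1/(32.71−13.45) = 0.05192 hr
W_total = W₁ + W₂ = 0.03834 + 0.05192 = 0.09026 hr

Final: 0.09026 hr


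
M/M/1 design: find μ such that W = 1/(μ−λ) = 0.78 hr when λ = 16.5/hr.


W = 1/(μ−λ) ⇒ μ − λ = 1/W = 1/0.78 = 1.2821
μ = λ + 1/W = 16.5 + 1.2821 = 17.7821 per hr

Final: 17.7821 /hr


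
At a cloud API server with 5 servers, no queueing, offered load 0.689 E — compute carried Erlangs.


B(5,0.689) = 0.0006497 (Erlang-B)
Carried load = a(1 − B) = 0.689·(1 − 0.0006497) = 0.689·0.999350 = 0.6886 E

Final: 0.6886 Erlangs


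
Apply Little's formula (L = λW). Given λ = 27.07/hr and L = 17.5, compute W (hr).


W = L/λ = 17.5/27.07 = 0.6465 hr

Final: 0.6465 hr


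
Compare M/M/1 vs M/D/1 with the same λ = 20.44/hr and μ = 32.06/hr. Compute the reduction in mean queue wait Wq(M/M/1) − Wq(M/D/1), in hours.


ρ = 20.44/32.06 = 0.6376
Wq(M/M/1) = ρ/(μ−λ) = 0.6376/11.62 = 0.05487 hr
Wq(M/D/1) = ρ/(2(μ−λ)) = 0.02743 hr
Savings = 0.05487 − 0.02743 = 0.02743 hr

Final: 0.02743 hr


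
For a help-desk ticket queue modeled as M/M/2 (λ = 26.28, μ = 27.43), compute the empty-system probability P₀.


a = λ/μ = 26.28/27.43 = 0.9581; ρ = a/c = 0.4790
Σ_{k=0}^{1} a^k/k! (terms k=0..1) = 1.00000 + 0.95808 = 1.95808
Tail: a^2/(2!(1−ρ)) = 0.91791/(2·0.5210) = 0.88097
P₀ = 1/(1.95808 + 0.88097) = 1/2.83905 = 0.352231

Final: 0.352231


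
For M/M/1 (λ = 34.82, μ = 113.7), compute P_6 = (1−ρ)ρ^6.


ρ = 34.82/113.7 = 0.3062
P_n = (1−ρ)·ρ^n = (1 − 0.3062)·0.3062^6 = 0.6938·0.0008249 = 0.0005723

Final: 0.0005723


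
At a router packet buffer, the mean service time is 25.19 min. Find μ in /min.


μ = 1/(service time) in consistent units.
1 minute = 1 min, so μ = 1/25.19 = 0.03970 per minute

Final: 0.03970 /min


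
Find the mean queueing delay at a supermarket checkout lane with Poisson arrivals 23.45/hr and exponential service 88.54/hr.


ρ = 23.45/88.54 = 0.2649
Wq = ρ/(μ−λ) = 0.2649/(88.54 − 23.45) = 0.2649/65.09 = 0.004069 hr

Final: 0.004069 hr


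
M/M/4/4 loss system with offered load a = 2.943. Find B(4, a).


B(c,a) = (a^c/c!) / Σ_{k=0}^{c} a^k/k!
a^4/4! = 3.125718
Σ terms (k=0..4): 1.00000 + 2.94300 + 4.33062 + 4.24834 + 3.12572 = 15.647685
B = 3.125718/15.647685 = 0.199756

Final: 0.199756


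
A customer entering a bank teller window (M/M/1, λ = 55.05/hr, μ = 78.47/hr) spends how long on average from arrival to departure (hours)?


W = 1/(μ−λ) = 1/(78.47 − 55.05) = 1/23.42 = 0.04270 hr

Final: 0.04270 hr


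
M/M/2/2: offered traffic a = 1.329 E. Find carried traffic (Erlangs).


B(2,1.329) = 0.274934 (Erlang-B)
Carried load = a(1 − B) = 1.329·(1 − 0.274934) = 1.329·0.725066 = 0.9636 E

Final: 0.9636 Erlangs


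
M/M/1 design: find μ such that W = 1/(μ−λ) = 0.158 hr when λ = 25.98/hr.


W = 1/(μ−λ) ⇒ μ − λ = 1/W = 1/0.158 = 6.3291
μ = λ + 1/W = 25.98 + 6.3291 = 32.3091 per hr

Final: 32.3091 /hr


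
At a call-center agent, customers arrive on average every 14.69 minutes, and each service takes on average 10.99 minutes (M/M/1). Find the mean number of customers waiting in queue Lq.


λ = 60/14.69 = 4.0844 /hr
μ = 60/10.99 = 5.4595 /hr
ρ = λ/μ = 4.0844/5.4595 = 0.7481
Lq = ρ²/(1−ρ) = 0.5597/0.2519 = 2.2221

Final: 2.2221


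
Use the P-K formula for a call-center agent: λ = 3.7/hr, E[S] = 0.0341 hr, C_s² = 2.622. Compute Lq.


ρ = λ·E[S] = 3.7·0.0341 = 0.1262
Lq = ρ²(1+C_s²)/(2(1−ρ)) = 0.01592·(1+2.622)/(2·0.8738)
= 0.01592·3.6220/1.7477 = 0.03299

Final: 0.03299


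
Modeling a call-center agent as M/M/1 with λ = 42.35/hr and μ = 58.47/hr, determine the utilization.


ρ = λ/μ = 42.35/58.47 = 0.7243

Final: 0.7243


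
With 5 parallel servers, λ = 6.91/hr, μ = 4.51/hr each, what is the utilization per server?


ρ = λ/(cμ) = 6.91/(5·4.51) = 6.91/22.55 = 0.3064

Final: 0.3064


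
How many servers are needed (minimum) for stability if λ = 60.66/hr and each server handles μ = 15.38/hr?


Stability requires cμ > λ ⇔ c > λ/μ.
λ/μ = 60.66/15.38 = 3.9441
Minimum integer c = ⌊3.9441⌋ + 1 = 4
Check: 4·15.38 = 61.52 > 60.66, while 3·15.38 = 46.14 ≤ 60.66

Final: 4 servers


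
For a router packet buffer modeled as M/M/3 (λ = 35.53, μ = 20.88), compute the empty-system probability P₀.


a = λ/μ = 35.53/20.88 = 1.7016; ρ = a/c = 0.5672
Σ_{k=0}^{2} a^k/k! (terms k=0..2) = 1.00000 + 1.70163 + 1.44777 = 4.14940
Tail: a^3/(3!(1−ρ)) = 4.92713/(6·0.4328) = 1.89743
P₀ = 1/(4.14940 + 1.89743) = 1/6.04683 = 0.165376

Final: 0.165376


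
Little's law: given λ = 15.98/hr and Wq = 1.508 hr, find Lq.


Lq = λWq = 15.98·1.508 = 24.0978

Final: 24.0978


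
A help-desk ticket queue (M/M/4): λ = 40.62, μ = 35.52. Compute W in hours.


a = 1.1436; ρ = 0.2859; P₀ = 0.317811
Lq = P₀·a^c·ρ/(c!(1−ρ)²) = 0.01270
Wq = Lq/λ = 0.01270/40.62 = 0.0003126 hr
W = Wq + 1/μ = 0.0003126 + 0.02815 = 0.02847 hr

Final: 0.02847 hr


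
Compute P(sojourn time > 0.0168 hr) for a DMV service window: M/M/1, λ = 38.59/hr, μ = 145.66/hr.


W ~ Exponential(μ−λ) for M/M/1.
μ − λ = 145.66 − 38.59 = 107.0700
P(W > t) = e^{−(μ−λ)t} = e^{−1.7988} = 0.165501

Final: 0.165501


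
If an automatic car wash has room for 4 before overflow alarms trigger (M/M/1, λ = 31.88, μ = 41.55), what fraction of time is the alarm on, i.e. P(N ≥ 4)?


ρ = 31.88/41.55 = 0.7673
P(N ≥ n) = ρ^n = 0.7673^4 = 0.346569

Final: 0.346569


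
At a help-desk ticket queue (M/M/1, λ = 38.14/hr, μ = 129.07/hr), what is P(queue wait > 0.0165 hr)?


ρ = 38.14/129.07 = 0.2955
P(Wq > t) = ρ·e^{−(μ−λ)t} = 0.2955·e^{−1.5003}
= 0.2955·0.223053 = 0.065912

Final: 0.065912


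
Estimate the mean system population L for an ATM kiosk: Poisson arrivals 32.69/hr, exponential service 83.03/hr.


ρ = λ/μ = 32.69/83.03 = 0.3937
L = ρ/(1−ρ) = 0.3937/(1 − 0.3937) = 0.3937/0.6063 = 0.6494

Final: 0.6494


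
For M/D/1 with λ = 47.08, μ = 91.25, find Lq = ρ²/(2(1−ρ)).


ρ = 47.08/91.25 = 0.5159
M/D/1: Lq = ρ²/(2(1−ρ)) = 0.2662/(2·0.4841) = 0.27497

Final: 0.27497


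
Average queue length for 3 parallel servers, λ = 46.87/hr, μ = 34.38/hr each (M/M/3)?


a = λ/μ = 1.3633; ρ = a/3 = 0.4544
P₀ = 0.245904
Lq = P₀·a^c·ρ / (c!·(1−ρ)²) = 0.245904·2.53377·0.4544/(6·0.29765)
= 0.15854

Final: 0.15854


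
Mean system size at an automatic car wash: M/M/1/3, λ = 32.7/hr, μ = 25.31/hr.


ρ = 32.7/25.31 = 1.2920
L = ρ[1 − (K+1)ρ^K + Kρ^(K+1)] / [(1−ρ)(1−ρ^(K+1))]
Numerator: 1.2920·(1 − 4·2.156586 + 3·2.786265) = 0.946311
Denominator: (-0.2920)·(-1.786265) = 0.521553
L = 0.946311/0.521553 = 1.8144

Final: 1.8144


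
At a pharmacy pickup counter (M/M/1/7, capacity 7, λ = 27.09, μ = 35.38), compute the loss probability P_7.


ρ = λ/μ = 27.09/35.38 = 0.7657
P_K = (1−ρ)ρ^K/(1−ρ^(K+1)) = (0.2343·0.154297)/(1 − 0.118143)
= 0.036154/0.881857 = 0.040997

Final: 0.040997


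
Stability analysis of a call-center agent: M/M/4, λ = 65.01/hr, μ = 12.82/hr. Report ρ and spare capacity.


Total capacity cμ = 4·12.82 = 51.28/hr
ρ = λ/(cμ) = 65.01/51.28 = 1.2677
Stable ⇔ ρ < 1: NO
Spare capacity = cμ − λ = 51.28 − 65.01 = -13.73/hr

Final: ρ = 1.2677; unstable; margin = -13.73/hr


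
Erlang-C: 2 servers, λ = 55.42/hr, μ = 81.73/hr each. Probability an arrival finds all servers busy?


a = λ/μ = 0.6781; ρ = a/2 = 0.3390
P₀ = 0.493604 (from M/M/c formula)
C(c,a) = [a^c/(c!(1−ρ))]·P₀ = [0.45980/(2·0.6610)]·0.493604
= 0.34783·0.493604 = 0.171690

Final: 0.171690


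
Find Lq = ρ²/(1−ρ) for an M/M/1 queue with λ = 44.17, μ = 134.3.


ρ = 44.17/134.3 = 0.3289
Lq = ρ²/(1−ρ) = 0.1082/0.6711 = 0.1612

Final: 0.1612


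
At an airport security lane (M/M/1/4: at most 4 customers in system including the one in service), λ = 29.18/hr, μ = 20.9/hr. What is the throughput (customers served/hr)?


ρ = 1.3962; P_K = (1−ρ)ρ^4/(1−ρ^5) = 0.349667
λ_eff = λ(1 − P_K) = 29.18·(1 − 0.349667) = 29.18·0.650333 = 18.9767 /hr

Final: 18.9767 /hr


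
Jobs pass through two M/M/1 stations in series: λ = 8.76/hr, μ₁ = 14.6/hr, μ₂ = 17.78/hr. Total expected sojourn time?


Each node sees arrival rate λ = 8.76/hr (tandem ⇒ throughput preserved).
W₁ = 1/(μ₁−λ) = 1/(14.6−8.76) = 0.17123 hr
W₂ = 1/(μ₂−λ) = 1/(17.78−8.76) = 0.11086 hr
W_total = W₁ + W₂ = 0.17123 + 0.11086 = 0.28210 hr

Final: 0.28210 hr


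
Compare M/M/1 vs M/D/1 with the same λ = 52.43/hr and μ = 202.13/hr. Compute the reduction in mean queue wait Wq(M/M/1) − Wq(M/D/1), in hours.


ρ = 52.43/202.13 = 0.2594
Wq(M/M/1) = ρ/(μ−λ) = 0.2594/149.70 = 0.001733 hr
Wq(M/D/1) = ρ/(2(μ−λ)) = 0.0008664 hr
Savings = 0.001733 − 0.0008664 = 0.0008664 hr

Final: 0.0008664 hr


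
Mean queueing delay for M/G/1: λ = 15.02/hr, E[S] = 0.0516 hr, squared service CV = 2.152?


ρ = λ·E[S] = 15.02·0.0516 = 0.7750
E[S²] = E[S]²(1+C_s²) = 0.0516²·(1+2.152) = 0.008392
Wq = λ·E[S²]/(2(1−ρ)) = 15.02·0.008392/(2·0.2250) = 0.28016 hr

Final: 0.28016 hr


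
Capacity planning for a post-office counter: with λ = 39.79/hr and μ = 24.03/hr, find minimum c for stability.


Stability requires cμ > λ ⇔ c > λ/μ.
λ/μ = 39.79/24.03 = 1.6558
Minimum integer c = ⌊1.6558⌋ + 1 = 2
Check: 2·24.03 = 48.06 > 39.79, while 1·24.03 = 24.03 ≤ 39.79

Final: 2 servers


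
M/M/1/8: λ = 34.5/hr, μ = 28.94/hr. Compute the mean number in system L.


ρ = 34.5/28.94 = 1.1921
L = ρ[1 − (K+1)ρ^K + Kρ^(K+1)] / [(1−ρ)(1−ρ^(K+1))]
Numerator: 1.1921·(1 − 9·4.079102 + 8·4.862786) = 3.803306
Denominator: (-0.1921)·(-3.862786) = 0.742125
L = 3.803306/0.742125 = 5.1249

Final: 5.1249


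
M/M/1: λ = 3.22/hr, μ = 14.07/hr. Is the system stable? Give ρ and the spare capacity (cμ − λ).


Total capacity cμ = 1·14.07 = 14.07/hr
ρ = λ/(cμ) = 3.22/14.07 = 0.2289
Stable ⇔ ρ < 1: YES
Spare capacity = cμ − λ = 14.07 − 3.22 = 10.85/hr

Final: ρ = 0.2289; stable; margin = 10.85/hr
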